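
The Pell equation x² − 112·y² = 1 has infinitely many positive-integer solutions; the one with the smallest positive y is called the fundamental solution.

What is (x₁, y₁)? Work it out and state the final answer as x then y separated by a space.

127 12

√112 = [10; 1,1,2,1,1,20, …], period ℓ=6 (even) → k=5
a_0=10:  p_0=10·1+0=10,  q_0=10·0+1=1
a_1=1:  p_1=1·10+1=11,  q_1=1·1+0=1
a_2=1:  p_2=1·11+10=21,  q_2=1·1+1=2
a_3=2:  p_3=2·21+11=53,  q_3=2·2+1=5
a_4=1:  p_4=1·53+21=74,  q_4=1·5+2=7
a_5=1:  p_5=1·74+53=127,  q_5=1·7+5=12
(x₁, y₁) = (127, 12);  127² − 112·12² = 1 ✓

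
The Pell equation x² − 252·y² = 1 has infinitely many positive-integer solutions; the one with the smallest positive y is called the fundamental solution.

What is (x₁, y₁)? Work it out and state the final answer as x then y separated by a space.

[15; 1,6,1,30] for √252; ℓ=4 ⇒ convergent index 3
a_0=15:  p_0=15·1+0=15,  q_0=15·0+1=1
…
a_2=6:  p_2=6·16+15=111,  q_2=6·1+1=7
a_3=1:  p_3=1·111+16=127,  q_3=1·7+1=8
fundamental: x₁=127, y₁=8  (since 16129 − 252·64 = 1)

127 8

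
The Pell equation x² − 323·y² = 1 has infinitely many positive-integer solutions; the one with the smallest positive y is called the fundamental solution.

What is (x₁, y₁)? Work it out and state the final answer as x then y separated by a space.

√323 → a₀=17, period (1,34); ℓ=2 even so k=1
i=0: a=17 ⇒ p=17, q=1
i=1: a=1 ⇒ p=18, q=1
fundamental: x₁=18, y₁=1  (since 324 − 323·1 = 1)

18 1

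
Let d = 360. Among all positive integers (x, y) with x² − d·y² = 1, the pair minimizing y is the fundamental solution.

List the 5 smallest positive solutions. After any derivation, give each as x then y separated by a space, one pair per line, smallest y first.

[18; 1,36] for √360; ℓ=2 ⇒ convergent index 1
k=0  a_k=18  p_k/q_k = 18/1
k=1  a_k=1  p_k/q_k = 19/1
(x₁, y₁) = (19, 1);  19² − 360·1² = 1 ✓
k=2:  x_2 = 19·19+360·1·1 = 721,  y_2 = 19·1+1·19 = 38
k=3:  x_3 = 19·721+360·1·38 = 27379,  y_3 = 19·38+1·721 = 1443
k=4:  x_4 = 19·27379+360·1·1443 = 1039681,  y_4 = 19·1443+1·27379 = 54796
k=5:  x_5 = 19·1039681+360·1·54796 = 39480499,  y_5 = 19·54796+1·1039681 = 2080805

19 1
721 38
27379 1443
1039681 54796
39480499 2080805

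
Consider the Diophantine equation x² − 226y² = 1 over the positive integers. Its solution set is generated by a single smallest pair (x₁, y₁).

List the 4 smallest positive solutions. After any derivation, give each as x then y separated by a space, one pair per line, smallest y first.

√226 = [15; 30, …], period ℓ=1 (odd) → k=1
step 0: (15, 1)  from 15·(1,0) + (0,1)
step 1: (451, 30)  from 30·(15,1) + (1,0)
(x₁, y₁) = (451, 30);  451² − 226·30² = 1 ✓
(x_2, y_2) = (451·451 + 226·30·30, 451·30 + 30·451) = (406801, 27060)
(x_3, y_3) = (451·406801 + 226·30·27060, 451·27060 + 30·406801) = (366934051, 24408090)
(x_4, y_4) = (451·366934051 + 226·30·24408090, 451·24408090 + 30·366934051) = (330974107201, 22016070120)

451 30
406801 27060
366934051 24408090
330974107201 22016070120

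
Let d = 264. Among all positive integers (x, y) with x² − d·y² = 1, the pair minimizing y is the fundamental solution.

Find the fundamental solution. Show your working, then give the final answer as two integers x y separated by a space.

65 4

[16; 4,32] for √264; ℓ=2 ⇒ convergent index 1
k=0  a_k=16  p_k/q_k = 16/1
k=1  a_k=4  p_k/q_k = 65/4
(x₁, y₁) = (65, 4);  65² − 264·4² = 1 ✓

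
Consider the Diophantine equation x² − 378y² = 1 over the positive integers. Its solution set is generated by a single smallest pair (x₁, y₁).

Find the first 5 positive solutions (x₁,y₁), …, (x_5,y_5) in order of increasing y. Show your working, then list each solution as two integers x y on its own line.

[19; 2,3,1,4,1,3,2,38] for √378; ℓ=8 ⇒ convergent index 7
i=0: a=19 ⇒ p=19, q=1
i=1: a=2 ⇒ p=39, q=2
i=2: a=3 ⇒ p=136, q=7
…
i=4: a=4 ⇒ p=836, q=43
…
i=6: a=3 ⇒ p=3869, q=199
i=7: a=2 ⇒ p=8749, q=450
→ (8749, 450).  Check: 8749²=76545001, 378·450²=76545000, difference 1.
k=2:  x_2 = 8749·8749+378·450·450 = 153090001,  y_2 = 8749·450+450·8749 = 7874100
k=3:  x_3 = 8749·153090001+378·450·7874100 = 2678768828749,  y_3 = 8749·7874100+450·153090001 = 137781001350
k=4:  x_4 = 8749·2678768828749+378·450·137781001350 = 46873096812360001,  y_4 = 8749·137781001350+450·2678768828749 = 2410891953748200
k=5:  x_5 = 8749·46873096812360001+378·450·2410891953748200 = 820185445343906468749,  y_5 = 8749·2410891953748200+450·46873096812360001 = 42185787268905002250

8749 450
153090001 7874100
2678768828749 137781001350
46873096812360001 2410891953748200
820185445343906468749 42185787268905002250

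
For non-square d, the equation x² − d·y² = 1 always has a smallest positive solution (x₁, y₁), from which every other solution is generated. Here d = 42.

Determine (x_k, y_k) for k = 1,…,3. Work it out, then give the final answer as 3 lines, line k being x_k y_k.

√42 → a₀=6, period (2,12); ℓ=2 even so k=1
i=0: a=6 ⇒ p=6, q=1
i=1: a=2 ⇒ p=13, q=2
fundamental: x₁=13, y₁=2  (since 169 − 42·4 = 1)
n=2: (13,2)∘(13,2) = (13·13+42·2·2, 13·2+2·13) = (337,52)
n=3: (337,52)∘(13,2) = (13·337+42·2·52, 13·52+2·337) = (8749,1350)

13 2
337 52
8749 1350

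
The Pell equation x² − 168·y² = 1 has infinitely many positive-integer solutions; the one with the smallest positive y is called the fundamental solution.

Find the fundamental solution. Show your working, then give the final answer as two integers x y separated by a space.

√168 = [12; 1,24, …], period ℓ=2 (even) → k=1
step 0: (12, 1)  from 12·(1,0) + (0,1)
step 1: (13, 1)  from 1·(12,1) + (1,0)
fundamental: x₁=13, y₁=1  (since 169 − 168·1 = 1)

13 1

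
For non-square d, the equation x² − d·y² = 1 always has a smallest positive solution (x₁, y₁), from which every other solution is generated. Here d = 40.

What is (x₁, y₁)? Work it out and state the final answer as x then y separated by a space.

19 3

√40 → a₀=6, period (3,12); ℓ=2 even so k=1
step 0: (6, 1)  from 6·(1,0) + (0,1)
step 1: (19, 3)  from 3·(6,1) + (1,0)
(x₁, y₁) = (19, 3);  19² − 40·3² = 1 ✓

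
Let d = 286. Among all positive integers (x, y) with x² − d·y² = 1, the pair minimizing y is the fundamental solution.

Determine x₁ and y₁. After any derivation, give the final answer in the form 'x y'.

[16; 1,10,3,3,2,3,3,10,1,32] for √286; ℓ=10 ⇒ convergent index 9
k=0  a_k=16  p_k/q_k = 16/1
k=1  a_k=1  p_k/q_k = 17/1
k=2  a_k=10  p_k/q_k = 186/11
…
k=4  a_k=3  p_k/q_k = 1911/113
k=5  a_k=2  p_k/q_k = 4397/260
k=6  a_k=3  p_k/q_k = 15102/893
k=7  a_k=3  p_k/q_k = 49703/2939
k=8  a_k=10  p_k/q_k = 512132/30283
k=9  a_k=1  p_k/q_k = 561835/33222
fundamental: x₁=561835, y₁=33222  (since 315658567225 − 286·1103701284 = 1)

561835 33222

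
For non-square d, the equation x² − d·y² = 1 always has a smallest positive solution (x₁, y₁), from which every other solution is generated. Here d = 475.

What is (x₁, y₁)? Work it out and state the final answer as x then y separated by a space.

d=475: √d = [21; 1,3,1,6,2,6,1,3,1,42] (ℓ=10, even), read p_9/q_9
k=0  a_k=21  p_k/q_k = 21/1
k=1  a_k=1  p_k/q_k = 22/1
k=2  a_k=3  p_k/q_k = 87/4
k=3  a_k=1  p_k/q_k = 109/5
k=4  a_k=6  p_k/q_k = 741/34
…
k=8  a_k=3  p_k/q_k = 45921/2107
k=9  a_k=1  p_k/q_k = 57799/2652
fundamental: x₁=57799, y₁=2652  (since 3340724401 − 475·7033104 = 1)

57799 2652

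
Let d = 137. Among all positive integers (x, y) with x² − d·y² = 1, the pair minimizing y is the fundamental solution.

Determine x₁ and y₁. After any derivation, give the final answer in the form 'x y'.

6083073 519712

√137 = [11; 1,2,2,1,1,2,2,1,22, …], period ℓ=9 (odd) → k=17
step 0: (11, 1)  from 11·(1,0) + (0,1)
step 1: (12, 1)  from 1·(11,1) + (1,0)
…
step 9: (39597, 3383)  from 22·(1744,149) + (1229,105)
…
step 11: (122279, 10447)  from 2·(41341,3532) + (39597,3383)
step 12: (285899, 24426)  from 2·(122279,10447) + (41341,3532)
step 13: (408178, 34873)  from 1·(285899,24426) + (122279,10447)
…
step 15: (1796332, 153471)  from 2·(694077,59299) + (408178,34873)
step 16: (4286741, 366241)  from 2·(1796332,153471) + (694077,59299)
step 17: (6083073, 519712)  from 1·(4286741,366241) + (1796332,153471)
fundamental: x₁=6083073, y₁=519712  (since 37003777123329 − 137·270100562944 = 1)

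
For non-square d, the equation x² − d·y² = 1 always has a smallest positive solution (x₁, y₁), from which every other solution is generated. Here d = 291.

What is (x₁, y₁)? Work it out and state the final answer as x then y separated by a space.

√291 → a₀=17, period (17,34); ℓ=2 even so k=1
i=0: a=17 ⇒ p=17, q=1
i=1: a=17 ⇒ p=290, q=17
→ (290, 17).  Check: 290²=84100, 291·17²=84099, difference 1.

290 17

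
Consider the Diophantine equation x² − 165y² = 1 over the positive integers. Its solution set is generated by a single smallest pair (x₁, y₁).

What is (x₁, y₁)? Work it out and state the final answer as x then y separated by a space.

√165 → a₀=12, period (1,5,2,5,1,24); ℓ=6 even so k=5
i=0: a=12 ⇒ p=12, q=1
…
i=3: a=2 ⇒ p=167, q=13
i=4: a=5 ⇒ p=912, q=71
i=5: a=1 ⇒ p=1079, q=84
(x₁, y₁) = (1079, 84);  1079² − 165·84² = 1 ✓

1079 84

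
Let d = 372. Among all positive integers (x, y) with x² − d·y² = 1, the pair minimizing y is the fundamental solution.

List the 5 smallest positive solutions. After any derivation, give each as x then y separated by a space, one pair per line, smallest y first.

12151 630
295293601 15310260
7176225079351 372069937890
174396621583094401 9042043615292520
4238186690536135053751 219739743566768883150

d=372: √d = [19; 3,2,12,2,3,38] (ℓ=6, even), read p_5/q_5
step 0: (19, 1)  from 19·(1,0) + (0,1)
step 1: (58, 3)  from 3·(19,1) + (1,0)
…
step 3: (1678, 87)  from 12·(135,7) + (58,3)
step 4: (3491, 181)  from 2·(1678,87) + (135,7)
step 5: (12151, 630)  from 3·(3491,181) + (1678,87)
fundamental: x₁=12151, y₁=630  (since 147646801 − 372·396900 = 1)
(x_2, y_2) = (12151·12151 + 372·630·630, 12151·630 + 630·12151) = (295293601, 15310260)
(x_3, y_3) = (12151·295293601 + 372·630·15310260, 12151·15310260 + 630·295293601) = (7176225079351, 372069937890)
(x_4, y_4) = (12151·7176225079351 + 372·630·372069937890, 12151·372069937890 + 630·7176225079351) = (174396621583094401, 9042043615292520)
(x_5, y_5) = (12151·174396621583094401 + 372·630·9042043615292520, 12151·9042043615292520 + 630·174396621583094401) = (4238186690536135053751, 219739743566768883150)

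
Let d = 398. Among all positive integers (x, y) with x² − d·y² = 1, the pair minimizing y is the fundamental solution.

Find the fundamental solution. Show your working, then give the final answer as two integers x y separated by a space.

√398 = [19; 1,18,1,38, …], period ℓ=4 (even) → k=3
i=0: a=19 ⇒ p=19, q=1
i=1: a=1 ⇒ p=20, q=1
i=2: a=18 ⇒ p=379, q=19
i=3: a=1 ⇒ p=399, q=20
(x₁, y₁) = (399, 20);  399² − 398·20² = 1 ✓

399 20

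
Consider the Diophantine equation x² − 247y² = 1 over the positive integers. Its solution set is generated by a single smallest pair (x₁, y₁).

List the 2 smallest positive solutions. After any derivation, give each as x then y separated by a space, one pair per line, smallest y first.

85292 5427
14549450527 925759368

√247 = [15; 1,2,1,1,9,1,9,1,1,2,1,30, …], period ℓ=12 (even) → k=11
k=0  a_k=15  p_k/q_k = 15/1
k=1  a_k=1  p_k/q_k = 16/1
…
k=5  a_k=9  p_k/q_k = 1053/67
k=6  a_k=1  p_k/q_k = 1163/74
k=7  a_k=9  p_k/q_k = 11520/733
…
k=10  a_k=2  p_k/q_k = 61089/3887
k=11  a_k=1  p_k/q_k = 85292/5427
fundamental: x₁=85292, y₁=5427  (since 7274725264 − 247·29452329 = 1)
(x_2, y_2) = (85292·85292 + 247·5427·5427, 85292·5427 + 5427·85292) = (14549450527, 925759368)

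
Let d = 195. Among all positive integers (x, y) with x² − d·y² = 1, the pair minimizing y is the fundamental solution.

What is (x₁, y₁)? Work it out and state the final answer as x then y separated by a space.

14 1

[13; 1,26] for √195; ℓ=2 ⇒ convergent index 1
step 0: (13, 1)  from 13·(1,0) + (0,1)
step 1: (14, 1)  from 1·(13,1) + (1,0)
(x₁, y₁) = (14, 1);  14² − 195·1² = 1 ✓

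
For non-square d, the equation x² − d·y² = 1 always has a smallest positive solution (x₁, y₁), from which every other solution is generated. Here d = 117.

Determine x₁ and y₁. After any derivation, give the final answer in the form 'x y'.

649 60

√117 = [10; 1,4,2,4,1,20, …], period ℓ=6 (even) → k=5
k=0  a_k=10  p_k/q_k = 10/1
k=1  a_k=1  p_k/q_k = 11/1
k=2  a_k=4  p_k/q_k = 54/5
k=3  a_k=2  p_k/q_k = 119/11
k=4  a_k=4  p_k/q_k = 530/49
k=5  a_k=1  p_k/q_k = 649/60
→ (649, 60).  Check: 649²=421201, 117·60²=421200, difference 1.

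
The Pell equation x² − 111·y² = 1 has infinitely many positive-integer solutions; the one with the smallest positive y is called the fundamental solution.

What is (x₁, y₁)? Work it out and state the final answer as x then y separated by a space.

√111 → a₀=10, period (1,1,6,1,1,20); ℓ=6 even so k=5
a_0=10:  p_0=10·1+0=10,  q_0=10·0+1=1
…
a_3=6:  p_3=6·21+11=137,  q_3=6·2+1=13
a_4=1:  p_4=1·137+21=158,  q_4=1·13+2=15
a_5=1:  p_5=1·158+137=295,  q_5=1·15+13=28
→ (295, 28).  Check: 295²=87025, 111·28²=87024, difference 1.

295 28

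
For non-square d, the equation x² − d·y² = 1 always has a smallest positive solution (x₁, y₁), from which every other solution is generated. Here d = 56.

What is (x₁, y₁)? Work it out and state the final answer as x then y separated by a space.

√56 → a₀=7, period (2,14); ℓ=2 even so k=1
a_0=7:  p_0=7·1+0=7,  q_0=7·0+1=1
a_1=2:  p_1=2·7+1=15,  q_1=2·1+0=2
→ (15, 2).  Check: 15²=225, 56·2²=224, difference 1.

15 2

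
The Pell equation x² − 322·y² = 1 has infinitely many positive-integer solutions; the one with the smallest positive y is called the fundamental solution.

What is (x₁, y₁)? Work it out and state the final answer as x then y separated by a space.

√322 = [17; 1,16,1,34, …], period ℓ=4 (even) → k=3
a_0=17:  p_0=17·1+0=17,  q_0=17·0+1=1
…
a_2=16:  p_2=16·18+17=305,  q_2=16·1+1=17
a_3=1:  p_3=1·305+18=323,  q_3=1·17+1=18
(x₁, y₁) = (323, 18);  323² − 322·18² = 1 ✓

323 18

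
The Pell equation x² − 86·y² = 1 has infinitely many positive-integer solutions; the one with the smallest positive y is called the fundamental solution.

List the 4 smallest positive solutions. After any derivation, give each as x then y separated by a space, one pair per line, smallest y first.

10405 1122
216528049 23348820
4505948689285 485888943078
93768792007492801 10111348882104360

√86 = [9; 3,1,1,1,8,1,1,1,3,18, …], period ℓ=10 (even) → k=9
step 0: (9, 1)  from 9·(1,0) + (0,1)
…
step 2: (37, 4)  from 1·(28,3) + (9,1)
step 3: (65, 7)  from 1·(37,4) + (28,3)
…
step 5: (881, 95)  from 8·(102,11) + (65,7)
…
step 7: (1864, 201)  from 1·(983,106) + (881,95)
step 8: (2847, 307)  from 1·(1864,201) + (983,106)
step 9: (10405, 1122)  from 3·(2847,307) + (1864,201)
(x₁, y₁) = (10405, 1122);  10405² − 86·1122² = 1 ✓
(x_2, y_2) = (10405·10405 + 86·1122·1122, 10405·1122 + 1122·10405) = (216528049, 23348820)
(x_3, y_3) = (10405·216528049 + 86·1122·23348820, 10405·23348820 + 1122·216528049) = (4505948689285, 485888943078)
(x_4, y_4) = (10405·4505948689285 + 86·1122·485888943078, 10405·485888943078 + 1122·4505948689285) = (93768792007492801, 10111348882104360)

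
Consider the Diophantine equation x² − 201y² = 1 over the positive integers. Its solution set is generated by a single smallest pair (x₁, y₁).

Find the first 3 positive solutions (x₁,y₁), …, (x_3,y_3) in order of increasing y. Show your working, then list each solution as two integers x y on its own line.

√201 → a₀=14, period (5,1,1,1,2,…,1,5,28); ℓ=14 even so k=13
a_0=14:  p_0=14·1+0=14,  q_0=14·0+1=1
a_1=5:  p_1=5·14+1=71,  q_1=5·1+0=5
…
a_3=1:  p_3=1·85+71=156,  q_3=1·6+5=11
a_4=1:  p_4=1·156+85=241,  q_4=1·11+6=17
a_5=2:  p_5=2·241+156=638,  q_5=2·17+11=45
a_6=1:  p_6=1·638+241=879,  q_6=1·45+17=62
…
a_8=1:  p_8=1·7670+879=8549,  q_8=1·541+62=603
a_9=2:  p_9=2·8549+7670=24768,  q_9=2·603+541=1747
a_10=1:  p_10=1·24768+8549=33317,  q_10=1·1747+603=2350
a_11=1:  p_11=1·33317+24768=58085,  q_11=1·2350+1747=4097
a_12=1:  p_12=1·58085+33317=91402,  q_12=1·4097+2350=6447
a_13=5:  p_13=5·91402+58085=515095,  q_13=5·6447+4097=36332
→ (515095, 36332).  Check: 515095²=265322859025, 201·36332²=265322859024, difference 1.
k=2:  x_2 = 515095·515095+201·36332·36332 = 530645718049,  y_2 = 515095·36332+36332·515095 = 37428863080
k=3:  x_3 = 515095·530645718049+201·36332·37428863080 = 546665912276384215,  y_3 = 515095·37428863080+36332·530645718049 = 38558840456348868

515095 36332
530645718049 37428863080
546665912276384215 38558840456348868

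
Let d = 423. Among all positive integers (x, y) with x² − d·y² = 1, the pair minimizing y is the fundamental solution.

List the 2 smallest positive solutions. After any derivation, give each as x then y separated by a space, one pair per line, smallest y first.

4607 224
42448897 2063936

√423 = [20; 1,1,3,4,3,1,1,40, …], period ℓ=8 (even) → k=7
i=0: a=20 ⇒ p=20, q=1
i=1: a=1 ⇒ p=21, q=1
…
i=4: a=4 ⇒ p=617, q=30
i=5: a=3 ⇒ p=1995, q=97
i=6: a=1 ⇒ p=2612, q=127
i=7: a=1 ⇒ p=4607, q=224
→ (4607, 224).  Check: 4607²=21224449, 423·224²=21224448, difference 1.
k=2:  x_2 = 4607·4607+423·224·224 = 42448897,  y_2 = 4607·224+224·4607 = 2063936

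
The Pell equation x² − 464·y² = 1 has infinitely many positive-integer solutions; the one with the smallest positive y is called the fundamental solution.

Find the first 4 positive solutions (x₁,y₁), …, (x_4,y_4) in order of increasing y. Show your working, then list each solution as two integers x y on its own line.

d=464: √d = [21; 1,1,5,1,1,1,5,1,1,42] (ℓ=10, even), read p_9/q_9
a_0=21:  p_0=21·1+0=21,  q_0=21·0+1=1
…
a_2=1:  p_2=1·22+21=43,  q_2=1·1+1=2
…
a_7=5:  p_7=5·797+517=4502,  q_7=5·37+24=209
a_8=1:  p_8=1·4502+797=5299,  q_8=1·209+37=246
a_9=1:  p_9=1·5299+4502=9801,  q_9=1·246+209=455
→ (9801, 455).  Check: 9801²=96059601, 464·455²=96059600, difference 1.
(x_2, y_2) = (9801·9801 + 464·455·455, 9801·455 + 455·9801) = (192119201, 8918910)
(x_3, y_3) = (9801·192119201 + 464·455·8918910, 9801·8918910 + 455·192119201) = (3765920568201, 174828473365)
(x_4, y_4) = (9801·3765920568201 + 464·455·174828473365, 9801·174828473365 + 455·3765920568201) = (73819574785756801, 3426987725981820)

9801 455
192119201 8918910
3765920568201 174828473365
73819574785756801 3426987725981820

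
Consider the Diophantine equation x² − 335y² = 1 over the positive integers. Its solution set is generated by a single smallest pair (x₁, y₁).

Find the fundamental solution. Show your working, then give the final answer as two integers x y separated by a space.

√335 = [18; 3,3,3,36, …], period ℓ=4 (even) → k=3
i=0: a=18 ⇒ p=18, q=1
…
i=2: a=3 ⇒ p=183, q=10
i=3: a=3 ⇒ p=604, q=33
fundamental: x₁=604, y₁=33  (since 364816 − 335·1089 = 1)

604 33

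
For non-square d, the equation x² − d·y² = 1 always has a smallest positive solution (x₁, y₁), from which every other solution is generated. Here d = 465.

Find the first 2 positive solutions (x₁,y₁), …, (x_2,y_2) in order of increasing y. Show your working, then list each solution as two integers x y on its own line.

15871 736
503777281 23362112

√465 → a₀=21, period (1,1,3,2,2,2,3,1,1,42); ℓ=10 even so k=9
a_0=21:  p_0=21·1+0=21,  q_0=21·0+1=1
a_1=1:  p_1=1·21+1=22,  q_1=1·1+0=1
a_2=1:  p_2=1·22+21=43,  q_2=1·1+1=2
a_3=3:  p_3=3·43+22=151,  q_3=3·2+1=7
a_4=2:  p_4=2·151+43=345,  q_4=2·7+2=16
…
a_6=2:  p_6=2·841+345=2027,  q_6=2·39+16=94
a_7=3:  p_7=3·2027+841=6922,  q_7=3·94+39=321
a_8=1:  p_8=1·6922+2027=8949,  q_8=1·321+94=415
a_9=1:  p_9=1·8949+6922=15871,  q_9=1·415+321=736
(x₁, y₁) = (15871, 736);  15871² − 465·736² = 1 ✓
n=2: (15871,736)∘(15871,736) = (15871·15871+465·736·736, 15871·736+736·15871) = (503777281,23362112)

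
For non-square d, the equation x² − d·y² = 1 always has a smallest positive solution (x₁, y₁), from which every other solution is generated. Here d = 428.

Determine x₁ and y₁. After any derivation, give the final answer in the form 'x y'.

1850887 89466

d=428: √d = [20; 1,2,4,1,5,10,5,1,4,2,1,40] (ℓ=12, even), read p_11/q_11
step 0: (20, 1)  from 20·(1,0) + (0,1)
…
step 3: (269, 13)  from 4·(62,3) + (21,1)
…
step 5: (1924, 93)  from 5·(331,16) + (269,13)
…
step 8: (119350, 5769)  from 1·(99779,4823) + (19571,946)
…
step 10: (1273708, 61567)  from 2·(577179,27899) + (119350,5769)
step 11: (1850887, 89466)  from 1·(1273708,61567) + (577179,27899)
→ (1850887, 89466).  Check: 1850887²=3425782686769, 428·89466²=3425782686768, difference 1.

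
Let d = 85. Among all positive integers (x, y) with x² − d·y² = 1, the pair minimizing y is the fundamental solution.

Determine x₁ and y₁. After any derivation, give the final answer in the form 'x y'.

√85 = [9; 4,1,1,4,18, …], period ℓ=5 (odd) → k=9
step 0: (9, 1)  from 9·(1,0) + (0,1)
…
step 3: (83, 9)  from 1·(46,5) + (37,4)
…
step 8: (62739, 6805)  from 1·(34813,3776) + (27926,3029)
step 9: (285769, 30996)  from 4·(62739,6805) + (34813,3776)
(x₁, y₁) = (285769, 30996);  285769² − 85·30996² = 1 ✓

285769 30996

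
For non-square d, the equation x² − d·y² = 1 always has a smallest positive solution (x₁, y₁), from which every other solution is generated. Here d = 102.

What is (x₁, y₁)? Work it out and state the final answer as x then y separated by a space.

101 10

√102 = [10; 10,20, …], period ℓ=2 (even) → k=1
i=0: a=10 ⇒ p=10, q=1
i=1: a=10 ⇒ p=101, q=10
(x₁, y₁) = (101, 10);  101² − 102·10² = 1 ✓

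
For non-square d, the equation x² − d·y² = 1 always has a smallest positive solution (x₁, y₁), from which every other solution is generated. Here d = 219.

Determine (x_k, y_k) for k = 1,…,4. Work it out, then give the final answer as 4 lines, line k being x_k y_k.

√219 = [14; 1,3,1,28, …], period ℓ=4 (even) → k=3
a_0=14:  p_0=14·1+0=14,  q_0=14·0+1=1
…
a_2=3:  p_2=3·15+14=59,  q_2=3·1+1=4
a_3=1:  p_3=1·59+15=74,  q_3=1·4+1=5
fundamental: x₁=74, y₁=5  (since 5476 − 219·25 = 1)
(x_2, y_2) = (74·74 + 219·5·5, 74·5 + 5·74) = (10951, 740)
(x_3, y_3) = (74·10951 + 219·5·740, 74·740 + 5·10951) = (1620674, 109515)
(x_4, y_4) = (74·1620674 + 219·5·109515, 74·109515 + 5·1620674) = (239848801, 16207480)

74 5
10951 740
1620674 109515
239848801 16207480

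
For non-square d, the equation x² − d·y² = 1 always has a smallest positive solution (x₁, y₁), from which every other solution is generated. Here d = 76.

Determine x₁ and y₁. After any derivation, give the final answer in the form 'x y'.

[8; 1,2,1,1,5,4,5,1,1,2,1,16] for √76; ℓ=12 ⇒ convergent index 11
k=0  a_k=8  p_k/q_k = 8/1
…
k=3  a_k=1  p_k/q_k = 35/4
k=4  a_k=1  p_k/q_k = 61/7
k=5  a_k=5  p_k/q_k = 340/39
k=6  a_k=4  p_k/q_k = 1421/163
k=7  a_k=5  p_k/q_k = 7445/854
…
k=10  a_k=2  p_k/q_k = 41488/4759
k=11  a_k=1  p_k/q_k = 57799/6630
→ (57799, 6630).  Check: 57799²=3340724401, 76·6630²=3340724400, difference 1.

57799 6630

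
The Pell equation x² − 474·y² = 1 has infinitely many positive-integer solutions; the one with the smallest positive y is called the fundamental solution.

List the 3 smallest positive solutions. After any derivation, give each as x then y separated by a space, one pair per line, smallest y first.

[21; 1,3,2,1,1,…,3,1,42] for √474; ℓ=14 ⇒ convergent index 13
k=0  a_k=21  p_k/q_k = 21/1
k=1  a_k=1  p_k/q_k = 22/1
k=2  a_k=3  p_k/q_k = 87/4
k=3  a_k=2  p_k/q_k = 196/9
k=4  a_k=1  p_k/q_k = 283/13
k=5  a_k=1  p_k/q_k = 479/22
…
k=7  a_k=6  p_k/q_k = 5051/232
k=8  a_k=1  p_k/q_k = 5813/267
k=9  a_k=1  p_k/q_k = 10864/499
k=10  a_k=1  p_k/q_k = 16677/766
k=11  a_k=2  p_k/q_k = 44218/2031
k=12  a_k=3  p_k/q_k = 149331/6859
k=13  a_k=1  p_k/q_k = 193549/8890
(x₁, y₁) = (193549, 8890);  193549² − 474·8890² = 1 ✓
n=2: (193549,8890)∘(193549,8890) = (193549·193549+474·8890·8890, 193549·8890+8890·193549) = (74922430801,3441301220)
n=3: (74922430801,3441301220)∘(193549,8890) = (193549·74922430801+474·8890·3441301220, 193549·3441301220+8890·74922430801) = (29002323118011949,1332120819650670)

193549 8890
74922430801 3441301220
29002323118011949 1332120819650670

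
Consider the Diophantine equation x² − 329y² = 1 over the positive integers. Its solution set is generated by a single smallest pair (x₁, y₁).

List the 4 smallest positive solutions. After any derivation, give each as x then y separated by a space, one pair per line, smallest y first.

d=329: √d = [18; 7,4,2,1,1,4,1,1,2,4,7,36] (ℓ=12, even), read p_11/q_11
i=0: a=18 ⇒ p=18, q=1
i=1: a=7 ⇒ p=127, q=7
i=2: a=4 ⇒ p=526, q=29
…
i=4: a=1 ⇒ p=1705, q=94
…
i=8: a=1 ⇒ p=29366, q=1619
…
i=10: a=4 ⇒ p=328794, q=18127
i=11: a=7 ⇒ p=2376415, q=131016
fundamental: x₁=2376415, y₁=131016  (since 5647348252225 − 329·17165192256 = 1)
n=2: (2376415,131016)∘(2376415,131016) = (2376415·2376415+329·131016·131016, 2376415·131016+131016·2376415) = (11294696504449,622696775280)
n=3: (11294696504449,622696775280)∘(2376415,131016) = (2376415·11294696504449+329·131016·622696775280, 2376415·622696775280+131016·11294696504449) = (53681772387237964255,2959571914453911384)
n=4: (53681772387237964255,2959571914453911384)∘(2376415,131016) = (2376415·53681772387237964255+329·131016·2959571914453911384, 2376415·2959571914453911384+131016·53681772387237964255) = (255140338255224918953587201,14066342182173360946441440)

2376415 131016
11294696504449 622696775280
53681772387237964255 2959571914453911384
255140338255224918953587201 14066342182173360946441440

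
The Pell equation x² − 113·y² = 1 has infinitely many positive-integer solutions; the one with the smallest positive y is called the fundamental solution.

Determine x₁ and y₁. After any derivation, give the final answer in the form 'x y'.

1204353 113296

[10; 1,1,1,2,2,1,1,1,20] for √113; ℓ=9 ⇒ convergent index 17
k=0  a_k=10  p_k/q_k = 10/1
k=1  a_k=1  p_k/q_k = 11/1
…
k=4  a_k=2  p_k/q_k = 85/8
…
k=9  a_k=20  p_k/q_k = 16009/1506
…
k=11  a_k=1  p_k/q_k = 32794/3085
…
k=16  a_k=1  p_k/q_k = 758918/71393
k=17  a_k=1  p_k/q_k = 1204353/113296
→ (1204353, 113296).  Check: 1204353²=1450466148609, 113·113296²=1450466148608, difference 1.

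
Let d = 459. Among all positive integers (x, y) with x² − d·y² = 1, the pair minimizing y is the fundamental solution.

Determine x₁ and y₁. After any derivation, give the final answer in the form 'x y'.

499850 23331

[21; 2,2,1,4,21,4,1,2,2,42] for √459; ℓ=10 ⇒ convergent index 9
k=0  a_k=21  p_k/q_k = 21/1
…
k=7  a_k=1  p_k/q_k = 75692/3533
k=8  a_k=2  p_k/q_k = 212079/9899
k=9  a_k=2  p_k/q_k = 499850/23331
(x₁, y₁) = (499850, 23331);  499850² − 459·23331² = 1 ✓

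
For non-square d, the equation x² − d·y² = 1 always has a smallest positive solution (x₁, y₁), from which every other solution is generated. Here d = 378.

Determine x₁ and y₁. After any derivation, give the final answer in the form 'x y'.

8749 450

√378 = [19; 2,3,1,4,1,3,2,38, …], period ℓ=8 (even) → k=7
i=0: a=19 ⇒ p=19, q=1
i=1: a=2 ⇒ p=39, q=2
i=2: a=3 ⇒ p=136, q=7
i=3: a=1 ⇒ p=175, q=9
i=4: a=4 ⇒ p=836, q=43
i=5: a=1 ⇒ p=1011, q=52
i=6: a=3 ⇒ p=3869, q=199
i=7: a=2 ⇒ p=8749, q=450
→ (8749, 450).  Check: 8749²=76545001, 378·450²=76545000, difference 1.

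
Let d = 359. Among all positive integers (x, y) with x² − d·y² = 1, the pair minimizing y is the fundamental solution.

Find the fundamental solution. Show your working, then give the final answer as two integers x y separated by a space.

√359 = [18; 1,17,1,36, …], period ℓ=4 (even) → k=3
i=0: a=18 ⇒ p=18, q=1
i=1: a=1 ⇒ p=19, q=1
i=2: a=17 ⇒ p=341, q=18
i=3: a=1 ⇒ p=360, q=19
fundamental: x₁=360, y₁=19  (since 129600 − 359·361 = 1)

360 19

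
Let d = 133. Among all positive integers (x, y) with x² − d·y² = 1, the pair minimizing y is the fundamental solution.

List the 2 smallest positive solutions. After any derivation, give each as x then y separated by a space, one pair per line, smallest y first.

√133 = [11; 1,1,7,5,1,…,1,1,22, …], period ℓ=16 (even) → k=15
step 0: (11, 1)  from 11·(1,0) + (0,1)
step 1: (12, 1)  from 1·(11,1) + (1,0)
step 2: (23, 2)  from 1·(12,1) + (11,1)
…
step 5: (1061, 92)  from 1·(888,77) + (173,15)
…
step 9: (10979, 952)  from 1·(7969,691) + (3010,261)
step 10: (18948, 1643)  from 1·(10979,952) + (7969,691)
step 11: (29927, 2595)  from 1·(18948,1643) + (10979,952)
…
step 14: (1378591, 119539)  from 1·(1210008,104921) + (168583,14618)
step 15: (2588599, 224460)  from 1·(1378591,119539) + (1210008,104921)
(x₁, y₁) = (2588599, 224460);  2588599² − 133·224460² = 1 ✓
n=2: (2588599,224460)∘(2588599,224460) = (2588599·2588599+133·224460·224460, 2588599·224460+224460·2588599) = (13401689565601,1162073863080)

2588599 224460
13401689565601 1162073863080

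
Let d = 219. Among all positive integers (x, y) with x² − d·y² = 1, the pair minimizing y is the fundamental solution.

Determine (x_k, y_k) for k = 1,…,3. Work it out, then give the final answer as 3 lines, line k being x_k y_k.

74 5
10951 740
1620674 109515

√219 → a₀=14, period (1,3,1,28); ℓ=4 even so k=3
i=0: a=14 ⇒ p=14, q=1
…
i=2: a=3 ⇒ p=59, q=4
i=3: a=1 ⇒ p=74, q=5
fundamental: x₁=74, y₁=5  (since 5476 − 219·25 = 1)
n=2: (74,5)∘(74,5) = (74·74+219·5·5, 74·5+5·74) = (10951,740)
n=3: (10951,740)∘(74,5) = (74·10951+219·5·740, 74·740+5·10951) = (1620674,109515)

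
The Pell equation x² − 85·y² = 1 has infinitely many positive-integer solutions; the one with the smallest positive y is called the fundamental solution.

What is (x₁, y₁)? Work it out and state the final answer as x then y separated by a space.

285769 30996

√85 → a₀=9, period (4,1,1,4,18); ℓ=5 odd so k=9
i=0: a=9 ⇒ p=9, q=1
…
i=2: a=1 ⇒ p=46, q=5
…
i=4: a=4 ⇒ p=378, q=41
…
i=8: a=1 ⇒ p=62739, q=6805
i=9: a=4 ⇒ p=285769, q=30996
(x₁, y₁) = (285769, 30996);  285769² − 85·30996² = 1 ✓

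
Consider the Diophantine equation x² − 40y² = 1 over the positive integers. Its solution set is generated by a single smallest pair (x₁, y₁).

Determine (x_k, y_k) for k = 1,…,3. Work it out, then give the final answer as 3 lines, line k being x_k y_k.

d=40: √d = [6; 3,12] (ℓ=2, even), read p_1/q_1
a_0=6:  p_0=6·1+0=6,  q_0=6·0+1=1
a_1=3:  p_1=3·6+1=19,  q_1=3·1+0=3
fundamental: x₁=19, y₁=3  (since 361 − 40·9 = 1)
k=2:  x_2 = 19·19+40·3·3 = 721,  y_2 = 19·3+3·19 = 114
k=3:  x_3 = 19·721+40·3·114 = 27379,  y_3 = 19·114+3·721 = 4329

19 3
721 114
27379 4329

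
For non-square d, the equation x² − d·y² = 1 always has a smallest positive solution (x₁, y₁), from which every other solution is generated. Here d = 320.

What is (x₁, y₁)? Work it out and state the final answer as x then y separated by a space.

√320 → a₀=17, period (1,7,1,34); ℓ=4 even so k=3
i=0: a=17 ⇒ p=17, q=1
i=1: a=1 ⇒ p=18, q=1
i=2: a=7 ⇒ p=143, q=8
i=3: a=1 ⇒ p=161, q=9
fundamental: x₁=161, y₁=9  (since 25921 − 320·81 = 1)

161 9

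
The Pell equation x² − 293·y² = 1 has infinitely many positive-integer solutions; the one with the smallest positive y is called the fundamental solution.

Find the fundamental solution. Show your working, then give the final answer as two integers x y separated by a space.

12320649 719780

[17; 8,1,1,8,34] for √293; ℓ=5 ⇒ convergent index 9
a_0=17:  p_0=17·1+0=17,  q_0=17·0+1=1
a_1=8:  p_1=8·17+1=137,  q_1=8·1+0=8
a_2=1:  p_2=1·137+17=154,  q_2=1·8+1=9
a_3=1:  p_3=1·154+137=291,  q_3=1·9+8=17
…
a_5=34:  p_5=34·2482+291=84679,  q_5=34·145+17=4947
a_6=8:  p_6=8·84679+2482=679914,  q_6=8·4947+145=39721
…
a_8=1:  p_8=1·764593+679914=1444507,  q_8=1·44668+39721=84389
a_9=8:  p_9=8·1444507+764593=12320649,  q_9=8·84389+44668=719780
(x₁, y₁) = (12320649, 719780);  12320649² − 293·719780² = 1 ✓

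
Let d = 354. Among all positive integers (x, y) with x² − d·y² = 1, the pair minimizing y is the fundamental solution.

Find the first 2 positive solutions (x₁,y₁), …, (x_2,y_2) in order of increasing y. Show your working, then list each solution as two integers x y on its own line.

258065 13716
133195088449 7079239080

√354 → a₀=18, period (1,4,2,2,18,2,2,4,1,36); ℓ=10 even so k=9
a_0=18:  p_0=18·1+0=18,  q_0=18·0+1=1
…
a_2=4:  p_2=4·19+18=94,  q_2=4·1+1=5
a_3=2:  p_3=2·94+19=207,  q_3=2·5+1=11
a_4=2:  p_4=2·207+94=508,  q_4=2·11+5=27
…
a_7=2:  p_7=2·19210+9351=47771,  q_7=2·1021+497=2539
a_8=4:  p_8=4·47771+19210=210294,  q_8=4·2539+1021=11177
a_9=1:  p_9=1·210294+47771=258065,  q_9=1·11177+2539=13716
fundamental: x₁=258065, y₁=13716  (since 66597544225 − 354·188128656 = 1)
(258065+13716√354)^2 = 133195088449 + 7079239080√354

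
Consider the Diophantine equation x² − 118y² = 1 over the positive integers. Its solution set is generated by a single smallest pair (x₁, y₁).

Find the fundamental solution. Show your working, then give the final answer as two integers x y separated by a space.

√118 = [10; 1,6,3,2,10,2,3,6,1,20, …], period ℓ=10 (even) → k=9
step 0: (10, 1)  from 10·(1,0) + (0,1)
step 1: (11, 1)  from 1·(10,1) + (1,0)
step 2: (76, 7)  from 6·(11,1) + (10,1)
…
step 4: (554, 51)  from 2·(239,22) + (76,7)
step 5: (5779, 532)  from 10·(554,51) + (239,22)
step 6: (12112, 1115)  from 2·(5779,532) + (554,51)
step 7: (42115, 3877)  from 3·(12112,1115) + (5779,532)
step 8: (264802, 24377)  from 6·(42115,3877) + (12112,1115)
step 9: (306917, 28254)  from 1·(264802,24377) + (42115,3877)
→ (306917, 28254).  Check: 306917²=94198044889, 118·28254²=94198044888, difference 1.

306917 28254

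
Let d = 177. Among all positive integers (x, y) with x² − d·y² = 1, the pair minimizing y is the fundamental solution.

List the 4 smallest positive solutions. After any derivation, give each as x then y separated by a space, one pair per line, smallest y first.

[13; 3,3,2,8,2,3,3,26] for √177; ℓ=8 ⇒ convergent index 7
step 0: (13, 1)  from 13·(1,0) + (0,1)
step 1: (40, 3)  from 3·(13,1) + (1,0)
…
step 5: (5468, 411)  from 2·(2581,194) + (306,23)
step 6: (18985, 1427)  from 3·(5468,411) + (2581,194)
step 7: (62423, 4692)  from 3·(18985,1427) + (5468,411)
fundamental: x₁=62423, y₁=4692  (since 3896630929 − 177·22014864 = 1)
(62423+4692√177)^2 = 7793261857 + 585777432√177
(62423+4692√177)^3 = 972957569736599 + 73131969270780√177
(62423+4692√177)^4 = 121469860743542176897 + 9130233834994022448√177

62423 4692
7793261857 585777432
972957569736599 73131969270780
121469860743542176897 9130233834994022448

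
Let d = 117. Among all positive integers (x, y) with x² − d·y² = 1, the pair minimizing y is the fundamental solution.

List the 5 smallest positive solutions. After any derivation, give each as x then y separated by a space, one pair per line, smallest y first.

√117 = [10; 1,4,2,4,1,20, …], period ℓ=6 (even) → k=5
a_0=10:  p_0=10·1+0=10,  q_0=10·0+1=1
a_1=1:  p_1=1·10+1=11,  q_1=1·1+0=1
a_2=4:  p_2=4·11+10=54,  q_2=4·1+1=5
a_3=2:  p_3=2·54+11=119,  q_3=2·5+1=11
a_4=4:  p_4=4·119+54=530,  q_4=4·11+5=49
a_5=1:  p_5=1·530+119=649,  q_5=1·49+11=60
(x₁, y₁) = (649, 60);  649² − 117·60² = 1 ✓
k=2:  x_2 = 649·649+117·60·60 = 842401,  y_2 = 649·60+60·649 = 77880
k=3:  x_3 = 649·842401+117·60·77880 = 1093435849,  y_3 = 649·77880+60·842401 = 101088180
k=4:  x_4 = 649·1093435849+117·60·101088180 = 1419278889601,  y_4 = 649·101088180+60·1093435849 = 131212379760
k=5:  x_5 = 649·1419278889601+117·60·131212379760 = 1842222905266249,  y_5 = 649·131212379760+60·1419278889601 = 170313567840300

649 60
842401 77880
1093435849 101088180
1419278889601 131212379760
1842222905266249 170313567840300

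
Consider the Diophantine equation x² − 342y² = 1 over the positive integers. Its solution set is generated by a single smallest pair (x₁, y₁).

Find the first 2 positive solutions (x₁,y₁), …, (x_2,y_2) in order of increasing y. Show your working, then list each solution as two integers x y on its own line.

37 2
2737 148

[18; 2,36] for √342; ℓ=2 ⇒ convergent index 1
i=0: a=18 ⇒ p=18, q=1
i=1: a=2 ⇒ p=37, q=2
(x₁, y₁) = (37, 2);  37² − 342·2² = 1 ✓
(x_2, y_2) = (37·37 + 342·2·2, 37·2 + 2·37) = (2737, 148)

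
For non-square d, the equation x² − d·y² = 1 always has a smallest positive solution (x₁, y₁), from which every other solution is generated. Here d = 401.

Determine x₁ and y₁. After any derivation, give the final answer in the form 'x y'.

[20; 40] for √401; ℓ=1 ⇒ convergent index 1
k=0  a_k=20  p_k/q_k = 20/1
k=1  a_k=40  p_k/q_k = 801/40
fundamental: x₁=801, y₁=40  (since 641601 − 401·1600 = 1)

801 40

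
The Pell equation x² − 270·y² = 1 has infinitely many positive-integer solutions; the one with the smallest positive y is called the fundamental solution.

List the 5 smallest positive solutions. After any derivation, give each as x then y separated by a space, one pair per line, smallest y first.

√270 = [16; 2,3,6,3,2,32, …], period ℓ=6 (even) → k=5
k=0  a_k=16  p_k/q_k = 16/1
…
k=3  a_k=6  p_k/q_k = 723/44
k=4  a_k=3  p_k/q_k = 2284/139
k=5  a_k=2  p_k/q_k = 5291/322
→ (5291, 322).  Check: 5291²=27994681, 270·322²=27994680, difference 1.
k=2:  x_2 = 5291·5291+270·322·322 = 55989361,  y_2 = 5291·322+322·5291 = 3407404
k=3:  x_3 = 5291·55989361+270·322·3407404 = 592479412811,  y_3 = 5291·3407404+322·55989361 = 36057148806
k=4:  x_4 = 5291·592479412811+270·322·36057148806 = 6269617090376641,  y_4 = 5291·36057148806+322·592479412811 = 381556745257688
k=5:  x_5 = 5291·6269617090376641+270·322·381556745257688 = 66345087457886202251,  y_5 = 5291·381556745257688+322·6269617090376641 = 4037633442259705610

5291 322
55989361 3407404
592479412811 36057148806
6269617090376641 381556745257688
66345087457886202251 4037633442259705610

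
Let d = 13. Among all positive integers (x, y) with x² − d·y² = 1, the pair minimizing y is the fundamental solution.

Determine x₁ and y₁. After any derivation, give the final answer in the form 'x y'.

649 180

√13 → a₀=3, period (1,1,1,1,6); ℓ=5 odd so k=9
k=0  a_k=3  p_k/q_k = 3/1
…
k=3  a_k=1  p_k/q_k = 11/3
k=4  a_k=1  p_k/q_k = 18/5
k=5  a_k=6  p_k/q_k = 119/33
k=6  a_k=1  p_k/q_k = 137/38
k=7  a_k=1  p_k/q_k = 256/71
k=8  a_k=1  p_k/q_k = 393/109
k=9  a_k=1  p_k/q_k = 649/180
→ (649, 180).  Check: 649²=421201, 13·180²=421200, difference 1.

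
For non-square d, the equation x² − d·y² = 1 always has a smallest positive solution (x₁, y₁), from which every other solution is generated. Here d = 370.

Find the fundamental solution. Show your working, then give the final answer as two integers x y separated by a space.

√370 → a₀=19, period (4,4,38); ℓ=3 odd so k=5
i=0: a=19 ⇒ p=19, q=1
…
i=2: a=4 ⇒ p=327, q=17
i=3: a=38 ⇒ p=12503, q=650
i=4: a=4 ⇒ p=50339, q=2617
i=5: a=4 ⇒ p=213859, q=11118
→ (213859, 11118).  Check: 213859²=45735671881, 370·11118²=45735671880, difference 1.

213859 11118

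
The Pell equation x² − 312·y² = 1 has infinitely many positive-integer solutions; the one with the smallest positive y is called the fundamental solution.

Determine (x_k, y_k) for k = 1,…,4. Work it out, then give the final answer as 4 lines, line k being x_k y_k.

53 3
5617 318
595349 33705
63101377 3572412

[17; 1,1,1,34] for √312; ℓ=4 ⇒ convergent index 3
i=0: a=17 ⇒ p=17, q=1
…
i=2: a=1 ⇒ p=35, q=2
i=3: a=1 ⇒ p=53, q=3
(x₁, y₁) = (53, 3);  53² − 312·3² = 1 ✓
(53+3√312)^2 = 5617 + 318√312
(53+3√312)^3 = 595349 + 33705√312
(53+3√312)^4 = 63101377 + 3572412√312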